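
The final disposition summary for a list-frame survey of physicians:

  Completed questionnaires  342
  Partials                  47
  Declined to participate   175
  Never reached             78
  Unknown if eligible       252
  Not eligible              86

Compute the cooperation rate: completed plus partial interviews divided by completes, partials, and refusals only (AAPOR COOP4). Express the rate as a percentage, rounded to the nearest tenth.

69.0%

Num: 342 + 47 = 389
Denominator: 342 + 47 + 175 = 564
COOP4 = 389 / 564 = 0.6897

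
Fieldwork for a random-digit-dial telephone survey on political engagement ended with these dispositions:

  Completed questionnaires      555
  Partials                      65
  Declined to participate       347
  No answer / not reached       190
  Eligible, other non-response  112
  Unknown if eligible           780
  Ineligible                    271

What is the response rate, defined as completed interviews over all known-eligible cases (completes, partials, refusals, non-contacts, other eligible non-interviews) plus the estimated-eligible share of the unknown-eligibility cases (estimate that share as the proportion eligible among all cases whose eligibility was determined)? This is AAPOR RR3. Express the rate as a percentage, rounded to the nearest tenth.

29.0%

Num: 555
Eligible (known): 555 + 65 + 347 + 190 + 112 = 1269
e = 1269 / (1269 + 271) = 1269 / 1540 = 0.8240
Eligible share of unknowns: 0.8240 × 780 = 642.72
Base: 1269 + 642.72 = 1911.72
RR3 = 555 / 1911.72 = 0.2903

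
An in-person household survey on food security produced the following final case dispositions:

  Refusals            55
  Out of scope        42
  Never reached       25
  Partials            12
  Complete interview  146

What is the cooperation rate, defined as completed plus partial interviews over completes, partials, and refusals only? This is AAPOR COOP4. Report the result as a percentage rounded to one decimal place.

74.2%

Num: 146 + 12 = 158
Denom: 146 + 12 + 55 = 213
COOP4 = 158 / 213 = 0.7418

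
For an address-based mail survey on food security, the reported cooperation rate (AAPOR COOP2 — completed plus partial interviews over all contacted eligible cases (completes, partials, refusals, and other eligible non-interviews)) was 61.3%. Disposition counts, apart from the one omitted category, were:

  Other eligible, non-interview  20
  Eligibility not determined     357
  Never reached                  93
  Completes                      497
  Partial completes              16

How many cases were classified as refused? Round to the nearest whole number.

Numerator → 497 + 16 = 513
COOP2 = 513 / D = 0.613
D = 513 / 0.613 = 836.9
Remaining denominator categories sum to 533
refused = 836.9 − 533 ≈ 304

304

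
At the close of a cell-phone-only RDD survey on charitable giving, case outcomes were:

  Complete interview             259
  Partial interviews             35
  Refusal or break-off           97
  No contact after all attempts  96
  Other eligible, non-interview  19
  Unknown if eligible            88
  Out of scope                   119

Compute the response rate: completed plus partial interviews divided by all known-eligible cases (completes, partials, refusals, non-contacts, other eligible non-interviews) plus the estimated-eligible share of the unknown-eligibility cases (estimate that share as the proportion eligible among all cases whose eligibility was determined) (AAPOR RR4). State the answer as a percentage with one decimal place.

Numerator = 259 + 35 = 294
Determined eligible = 259 + 35 + 97 + 96 + 19 = 506
e = 506 / (506 + 119) = 506 / 625 = 0.8096
Eligible share of unknowns = 0.8096 × 88 = 71.24
Denom = 506 + 71.24 = 577.24
RR4 = 294 / 577.24 = 0.5093

50.9%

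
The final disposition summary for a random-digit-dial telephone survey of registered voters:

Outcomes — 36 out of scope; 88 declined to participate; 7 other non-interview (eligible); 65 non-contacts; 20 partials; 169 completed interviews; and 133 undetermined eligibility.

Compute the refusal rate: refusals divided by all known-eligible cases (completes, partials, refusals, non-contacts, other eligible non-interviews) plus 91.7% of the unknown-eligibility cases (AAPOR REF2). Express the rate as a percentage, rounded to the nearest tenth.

Num = 88
Determined eligible = 169 + 20 + 88 + 65 + 7 = 349
Estimated eligible among unknowns = 0.9170 × 133 = 121.96
Base = 349 + 121.96 = 470.96
REF2 = 88 / 470.96 = 0.1869

18.7%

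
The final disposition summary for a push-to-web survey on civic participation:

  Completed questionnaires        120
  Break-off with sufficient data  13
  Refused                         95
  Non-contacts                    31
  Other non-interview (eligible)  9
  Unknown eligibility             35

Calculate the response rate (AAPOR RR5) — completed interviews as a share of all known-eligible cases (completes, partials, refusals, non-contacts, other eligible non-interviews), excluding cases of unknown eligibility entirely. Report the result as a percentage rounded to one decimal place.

Numerator: 120
Denominator: 120 + 13 + 95 + 31 + 9 = 268
RR5 = 120 / 268 = 0.4478

44.8%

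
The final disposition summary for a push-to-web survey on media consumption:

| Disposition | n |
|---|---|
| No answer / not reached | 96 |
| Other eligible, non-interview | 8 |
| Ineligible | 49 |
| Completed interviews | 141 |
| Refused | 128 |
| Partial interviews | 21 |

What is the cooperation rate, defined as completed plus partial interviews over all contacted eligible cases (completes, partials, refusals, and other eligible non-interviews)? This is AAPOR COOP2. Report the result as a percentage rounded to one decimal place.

Numerator = 141 + 21 = 162
Base = 141 + 21 + 128 + 8 = 298
COOP2 = 162 / 298 = 0.5436

54.4%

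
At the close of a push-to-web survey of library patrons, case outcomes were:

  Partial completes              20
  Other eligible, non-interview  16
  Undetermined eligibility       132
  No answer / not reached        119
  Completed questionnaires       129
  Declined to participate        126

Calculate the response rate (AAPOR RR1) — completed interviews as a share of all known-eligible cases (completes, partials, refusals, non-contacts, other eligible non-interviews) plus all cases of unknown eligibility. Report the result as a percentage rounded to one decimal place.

23.8%

Num → 129
Denominator → 129 + 20 + 126 + 119 + 16 + 132 = 542
RR1 = 129 / 542 = 0.2380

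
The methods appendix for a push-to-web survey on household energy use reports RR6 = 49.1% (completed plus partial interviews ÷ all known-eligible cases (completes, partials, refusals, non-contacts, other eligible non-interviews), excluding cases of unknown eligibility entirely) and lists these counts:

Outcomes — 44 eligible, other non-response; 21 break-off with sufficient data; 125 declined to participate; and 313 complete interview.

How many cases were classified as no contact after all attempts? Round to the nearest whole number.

177

Numerator → 313 + 21 = 334
RR6 = 334 / D = 0.491
D = 334 / 0.491 = 680.2
Rest of base = 503
no contact after all attempts = 680.2 − 503 ≈ 177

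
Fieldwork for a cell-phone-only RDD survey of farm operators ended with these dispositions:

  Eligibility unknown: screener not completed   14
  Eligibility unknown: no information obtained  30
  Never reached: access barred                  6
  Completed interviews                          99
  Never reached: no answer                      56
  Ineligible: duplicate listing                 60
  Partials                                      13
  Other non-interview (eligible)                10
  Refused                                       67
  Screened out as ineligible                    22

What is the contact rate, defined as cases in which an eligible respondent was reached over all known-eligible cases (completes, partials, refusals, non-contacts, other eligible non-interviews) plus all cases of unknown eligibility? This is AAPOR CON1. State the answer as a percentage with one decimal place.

No contact after all attempts = 56 + 6 = 62
Unknown if eligible = 14 + 30 = 44
Not eligible = 22 + 60 = 82
Top: 99 + 13 + 67 + 10 = 189
Denominator: 99 + 13 + 67 + 62 + 10 + 44 = 295
CON1 = 189 / 295 = 0.6407

64.1%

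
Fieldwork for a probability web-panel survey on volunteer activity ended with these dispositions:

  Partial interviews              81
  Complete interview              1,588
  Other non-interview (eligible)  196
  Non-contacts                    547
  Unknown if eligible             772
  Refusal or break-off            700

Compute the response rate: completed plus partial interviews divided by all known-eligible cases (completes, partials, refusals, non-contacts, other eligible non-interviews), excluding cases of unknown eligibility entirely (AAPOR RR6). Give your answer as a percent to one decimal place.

Top → 1588 + 81 = 1669
Base → 1588 + 81 + 700 + 547 + 196 = 3112
RR6 = 1669 / 3112 = 0.5363

53.6%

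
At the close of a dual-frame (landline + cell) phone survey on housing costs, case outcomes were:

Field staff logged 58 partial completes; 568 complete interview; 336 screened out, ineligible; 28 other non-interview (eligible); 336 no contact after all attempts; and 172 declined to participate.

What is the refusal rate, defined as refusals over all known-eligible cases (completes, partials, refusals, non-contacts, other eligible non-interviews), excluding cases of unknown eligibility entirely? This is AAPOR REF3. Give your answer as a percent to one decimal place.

14.8%

Num: 172
Denominator: 568 + 58 + 172 + 336 + 28 = 1162
REF3 = 172 / 1162 = 0.1480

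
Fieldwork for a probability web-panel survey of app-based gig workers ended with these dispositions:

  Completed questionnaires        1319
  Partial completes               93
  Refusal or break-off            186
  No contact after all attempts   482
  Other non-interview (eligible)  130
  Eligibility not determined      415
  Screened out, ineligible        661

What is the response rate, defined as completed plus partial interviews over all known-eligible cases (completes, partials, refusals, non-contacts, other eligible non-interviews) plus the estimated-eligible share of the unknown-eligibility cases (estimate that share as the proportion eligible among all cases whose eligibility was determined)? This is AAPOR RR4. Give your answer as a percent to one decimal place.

55.8%

Top = 1319 + 93 = 1412
Eligible (known) = 1319 + 93 + 186 + 482 + 130 = 2210
e = 2210 / (2210 + 661) = 2210 / 2871 = 0.7698
Eligible share of unknowns = 0.7698 × 415 = 319.47
Denominator = 2210 + 319.47 = 2529.47
RR4 = 1412 / 2529.47 = 0.5582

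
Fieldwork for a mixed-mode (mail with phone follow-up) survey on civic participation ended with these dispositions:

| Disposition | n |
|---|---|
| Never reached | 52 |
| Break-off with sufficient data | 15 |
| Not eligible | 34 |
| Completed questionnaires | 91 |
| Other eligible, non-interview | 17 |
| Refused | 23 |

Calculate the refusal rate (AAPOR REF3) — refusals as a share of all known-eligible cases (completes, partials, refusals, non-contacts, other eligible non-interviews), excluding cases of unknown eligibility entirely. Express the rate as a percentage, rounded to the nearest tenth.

11.6%

Num → 23
Base → 91 + 15 + 23 + 52 + 17 = 198
REF3 = 23 / 198 = 0.1162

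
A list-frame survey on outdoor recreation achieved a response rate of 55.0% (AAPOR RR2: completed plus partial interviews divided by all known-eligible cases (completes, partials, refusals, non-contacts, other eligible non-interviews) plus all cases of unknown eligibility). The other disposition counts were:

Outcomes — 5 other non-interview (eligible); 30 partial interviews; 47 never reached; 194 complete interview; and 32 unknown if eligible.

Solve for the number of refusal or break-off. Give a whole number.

Top → 194 + 30 = 224
RR2 = 224 / D = 0.550
D = 224 / 0.550 = 407.3
Rest of base = 308
refusal or break-off = 407.3 − 308 ≈ 99

99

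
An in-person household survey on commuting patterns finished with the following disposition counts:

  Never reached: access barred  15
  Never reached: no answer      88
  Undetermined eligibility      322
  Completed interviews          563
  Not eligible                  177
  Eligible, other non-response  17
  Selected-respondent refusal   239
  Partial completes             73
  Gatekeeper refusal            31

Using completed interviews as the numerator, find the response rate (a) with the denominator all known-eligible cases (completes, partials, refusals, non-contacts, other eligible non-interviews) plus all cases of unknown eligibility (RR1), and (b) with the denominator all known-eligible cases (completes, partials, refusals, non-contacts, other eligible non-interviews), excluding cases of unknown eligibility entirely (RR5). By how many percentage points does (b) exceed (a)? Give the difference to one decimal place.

Refused = 31 + 239 = 270
Never reached = 88 + 15 = 103
Num: 563
Denom: 563 + 73 + 270 + 103 + 17 + 322 = 1348
RR1 = 563 / 1348 = 0.4177
Denom: 563 + 73 + 270 + 103 + 17 = 1026
RR5 = 563 / 1026 = 0.5487
Difference = 54.87 − 41.77 = 13.10 percentage points

13.1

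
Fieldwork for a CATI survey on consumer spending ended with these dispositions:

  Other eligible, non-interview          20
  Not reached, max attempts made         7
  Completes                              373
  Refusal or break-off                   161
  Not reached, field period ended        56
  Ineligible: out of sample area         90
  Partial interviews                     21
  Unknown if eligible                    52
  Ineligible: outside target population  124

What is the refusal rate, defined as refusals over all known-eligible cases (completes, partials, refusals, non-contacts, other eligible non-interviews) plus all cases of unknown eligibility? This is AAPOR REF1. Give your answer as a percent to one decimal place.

No contact after all attempts = 56 + 7 = 63
Out of scope = 124 + 90 = 214
Numerator = 161
Base = 373 + 21 + 161 + 63 + 20 + 52 = 690
REF1 = 161 / 690 = 0.2333

23.3%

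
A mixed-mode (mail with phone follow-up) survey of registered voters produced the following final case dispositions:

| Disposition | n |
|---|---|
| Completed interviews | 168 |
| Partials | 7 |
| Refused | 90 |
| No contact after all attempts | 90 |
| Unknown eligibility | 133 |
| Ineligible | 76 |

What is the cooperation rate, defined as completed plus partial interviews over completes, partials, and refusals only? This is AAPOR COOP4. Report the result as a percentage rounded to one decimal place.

Num → 168 + 7 = 175
Base → 168 + 7 + 90 = 265
COOP4 = 175 / 265 = 0.6604

66.0%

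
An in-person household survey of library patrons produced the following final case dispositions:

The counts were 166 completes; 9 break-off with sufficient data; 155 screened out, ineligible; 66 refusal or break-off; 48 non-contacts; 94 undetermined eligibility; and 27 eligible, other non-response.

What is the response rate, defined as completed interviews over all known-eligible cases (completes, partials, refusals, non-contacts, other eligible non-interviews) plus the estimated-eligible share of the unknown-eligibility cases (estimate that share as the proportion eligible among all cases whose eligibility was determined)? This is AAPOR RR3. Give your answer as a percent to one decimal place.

Numerator = 166
Determined eligible = 166 + 9 + 66 + 48 + 27 = 316
e = 316 / (316 + 155) = 316 / 471 = 0.6709
e × U = 0.6709 × 94 = 63.06
Base = 316 + 63.06 = 379.06
RR3 = 166 / 379.06 = 0.4379

43.8%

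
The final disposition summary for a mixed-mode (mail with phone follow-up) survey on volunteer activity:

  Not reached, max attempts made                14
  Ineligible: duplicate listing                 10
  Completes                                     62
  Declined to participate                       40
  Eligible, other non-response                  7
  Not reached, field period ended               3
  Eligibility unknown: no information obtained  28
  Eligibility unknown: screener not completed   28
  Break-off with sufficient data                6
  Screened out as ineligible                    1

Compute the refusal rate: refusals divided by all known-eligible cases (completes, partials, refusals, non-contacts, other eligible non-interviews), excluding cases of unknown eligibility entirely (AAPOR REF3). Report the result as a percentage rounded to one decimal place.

30.3%

No answer / not reached = 3 + 14 = 17
Unknown eligibility = 28 + 28 = 56
Not eligible = 1 + 10 = 11
Num = 40
Base = 62 + 6 + 40 + 17 + 7 = 132
REF3 = 40 / 132 = 0.3030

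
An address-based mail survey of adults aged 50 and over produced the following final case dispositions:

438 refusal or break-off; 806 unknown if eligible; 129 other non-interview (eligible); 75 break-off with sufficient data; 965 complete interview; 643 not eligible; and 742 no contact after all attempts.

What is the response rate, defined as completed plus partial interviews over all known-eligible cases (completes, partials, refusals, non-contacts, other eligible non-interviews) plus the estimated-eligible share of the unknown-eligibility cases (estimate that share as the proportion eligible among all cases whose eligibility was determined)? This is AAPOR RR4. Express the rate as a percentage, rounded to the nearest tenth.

Numerator: 965 + 75 = 1040
Determined eligible: 965 + 75 + 438 + 742 + 129 = 2349
e = 2349 / (2349 + 643) = 2349 / 2992 = 0.7851
e × U: 0.7851 × 806 = 632.79
Denom: 2349 + 632.79 = 2981.79
RR4 = 1040 / 2981.79 = 0.3488

34.9%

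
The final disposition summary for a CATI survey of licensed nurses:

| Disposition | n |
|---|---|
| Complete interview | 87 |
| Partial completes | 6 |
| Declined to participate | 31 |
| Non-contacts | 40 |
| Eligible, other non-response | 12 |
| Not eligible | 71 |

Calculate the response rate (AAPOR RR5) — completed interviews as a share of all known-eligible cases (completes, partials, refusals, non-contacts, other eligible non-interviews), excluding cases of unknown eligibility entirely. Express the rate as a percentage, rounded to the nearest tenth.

49.4%

Top → 87
Denom → 87 + 6 + 31 + 40 + 12 = 176
RR5 = 87 / 176 = 0.4943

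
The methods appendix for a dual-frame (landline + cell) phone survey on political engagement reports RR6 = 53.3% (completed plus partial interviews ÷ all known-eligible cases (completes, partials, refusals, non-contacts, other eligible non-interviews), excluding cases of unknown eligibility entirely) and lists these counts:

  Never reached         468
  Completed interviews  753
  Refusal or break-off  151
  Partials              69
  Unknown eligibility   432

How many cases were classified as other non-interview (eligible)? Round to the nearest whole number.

101

Top = 753 + 69 = 822
RR6 = 822 / D = 0.533
D = 822 / 0.533 = 1542.2
Rest of base = 1441
other non-interview (eligible) = 1542.2 − 1441 ≈ 101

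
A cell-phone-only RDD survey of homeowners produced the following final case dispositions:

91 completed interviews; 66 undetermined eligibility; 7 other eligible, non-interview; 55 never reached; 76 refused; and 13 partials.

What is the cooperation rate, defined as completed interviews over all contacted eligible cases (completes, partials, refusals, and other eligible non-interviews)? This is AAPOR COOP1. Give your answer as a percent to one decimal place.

48.7%

Num: 91
Base: 91 + 13 + 76 + 7 = 187
COOP1 = 91 / 187 = 0.4866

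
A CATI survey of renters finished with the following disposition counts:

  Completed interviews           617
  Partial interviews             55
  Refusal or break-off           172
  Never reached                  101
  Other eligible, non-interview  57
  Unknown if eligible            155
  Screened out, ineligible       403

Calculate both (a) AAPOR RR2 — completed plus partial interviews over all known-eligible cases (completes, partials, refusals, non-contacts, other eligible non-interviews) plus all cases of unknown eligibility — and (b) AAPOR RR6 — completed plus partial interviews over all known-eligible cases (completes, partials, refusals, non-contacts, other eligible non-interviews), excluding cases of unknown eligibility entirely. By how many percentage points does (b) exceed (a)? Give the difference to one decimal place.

9.0

Num = 617 + 55 = 672
Denom = 617 + 55 + 172 + 101 + 57 + 155 = 1157
RR2 = 672 / 1157 = 0.5808
Denom = 617 + 55 + 172 + 101 + 57 = 1002
RR6 = 672 / 1002 = 0.6707
Difference = 67.07 − 58.08 = 8.99 percentage points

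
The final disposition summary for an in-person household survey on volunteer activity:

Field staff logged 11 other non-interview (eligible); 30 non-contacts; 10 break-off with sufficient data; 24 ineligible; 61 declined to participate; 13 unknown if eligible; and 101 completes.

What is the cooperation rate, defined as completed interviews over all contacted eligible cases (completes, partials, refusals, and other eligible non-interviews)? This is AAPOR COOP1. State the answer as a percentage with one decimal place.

Numerator → 101
Denominator → 101 + 10 + 61 + 11 = 183
COOP1 = 101 / 183 = 0.5519

55.2%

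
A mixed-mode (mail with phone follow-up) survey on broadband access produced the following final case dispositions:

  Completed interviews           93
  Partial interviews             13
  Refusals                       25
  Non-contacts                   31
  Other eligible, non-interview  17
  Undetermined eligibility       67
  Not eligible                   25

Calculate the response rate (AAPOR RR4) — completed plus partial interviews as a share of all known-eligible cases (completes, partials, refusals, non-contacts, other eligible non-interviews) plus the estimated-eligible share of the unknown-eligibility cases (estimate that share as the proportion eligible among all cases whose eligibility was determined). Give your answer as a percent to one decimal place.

Num = 93 + 13 = 106
Known eligible = 93 + 13 + 25 + 31 + 17 = 179
e = 179 / (179 + 25) = 179 / 204 = 0.8775
Estimated eligible among unknowns = 0.8775 × 67 = 58.79
Denominator = 179 + 58.79 = 237.79
RR4 = 106 / 237.79 = 0.4458

44.6%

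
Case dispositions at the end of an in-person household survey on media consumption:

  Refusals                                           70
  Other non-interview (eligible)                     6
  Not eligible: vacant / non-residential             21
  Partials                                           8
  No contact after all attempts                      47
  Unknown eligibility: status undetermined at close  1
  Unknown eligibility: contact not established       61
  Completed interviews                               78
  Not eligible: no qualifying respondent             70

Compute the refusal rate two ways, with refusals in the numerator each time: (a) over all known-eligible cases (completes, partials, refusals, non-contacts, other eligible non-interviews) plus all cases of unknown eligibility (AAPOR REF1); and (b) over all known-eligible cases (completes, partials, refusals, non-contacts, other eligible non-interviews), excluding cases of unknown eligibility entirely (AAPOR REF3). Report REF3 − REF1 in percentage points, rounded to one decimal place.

7.7

Unknown eligibility = 61 + 1 = 62
Not eligible = 70 + 21 = 91
Numerator → 70
Denominator → 78 + 8 + 70 + 47 + 6 + 62 = 271
REF1 = 70 / 271 = 0.2583
Denominator → 78 + 8 + 70 + 47 + 6 = 209
REF3 = 70 / 209 = 0.3349
Difference = 33.49 − 25.83 = 7.66 percentage points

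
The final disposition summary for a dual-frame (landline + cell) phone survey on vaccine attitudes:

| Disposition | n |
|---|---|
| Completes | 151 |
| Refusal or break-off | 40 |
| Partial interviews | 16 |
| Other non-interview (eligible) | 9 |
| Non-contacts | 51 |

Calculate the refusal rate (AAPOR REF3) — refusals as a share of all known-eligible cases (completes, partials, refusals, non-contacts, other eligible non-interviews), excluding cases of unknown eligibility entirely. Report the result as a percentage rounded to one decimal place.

15.0%

Num → 40
Denom → 151 + 16 + 40 + 51 + 9 = 267
REF3 = 40 / 267 = 0.1498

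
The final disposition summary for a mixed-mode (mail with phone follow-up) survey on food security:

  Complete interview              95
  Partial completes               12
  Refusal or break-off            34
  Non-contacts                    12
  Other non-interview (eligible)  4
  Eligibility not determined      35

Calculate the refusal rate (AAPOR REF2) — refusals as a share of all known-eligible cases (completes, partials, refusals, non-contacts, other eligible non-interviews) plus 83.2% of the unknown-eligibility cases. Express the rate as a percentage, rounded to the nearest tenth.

Numerator = 34
Known eligible = 95 + 12 + 34 + 12 + 4 = 157
Eligible share of unknowns = 0.8320 × 35 = 29.12
Denom = 157 + 29.12 = 186.12
REF2 = 34 / 186.12 = 0.1827

18.3%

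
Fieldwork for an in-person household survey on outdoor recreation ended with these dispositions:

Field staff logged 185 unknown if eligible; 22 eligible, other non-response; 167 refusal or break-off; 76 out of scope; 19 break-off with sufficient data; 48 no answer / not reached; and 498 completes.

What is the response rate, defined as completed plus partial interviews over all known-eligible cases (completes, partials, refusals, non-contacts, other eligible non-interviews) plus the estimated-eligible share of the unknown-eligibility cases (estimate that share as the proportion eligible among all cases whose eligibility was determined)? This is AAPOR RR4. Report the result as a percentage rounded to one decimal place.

56.1%

Num = 498 + 19 = 517
Known eligible = 498 + 19 + 167 + 48 + 22 = 754
e = 754 / (754 + 76) = 754 / 830 = 0.9084
Estimated eligible among unknowns = 0.9084 × 185 = 168.05
Denom = 754 + 168.05 = 922.05
RR4 = 517 / 922.05 = 0.5607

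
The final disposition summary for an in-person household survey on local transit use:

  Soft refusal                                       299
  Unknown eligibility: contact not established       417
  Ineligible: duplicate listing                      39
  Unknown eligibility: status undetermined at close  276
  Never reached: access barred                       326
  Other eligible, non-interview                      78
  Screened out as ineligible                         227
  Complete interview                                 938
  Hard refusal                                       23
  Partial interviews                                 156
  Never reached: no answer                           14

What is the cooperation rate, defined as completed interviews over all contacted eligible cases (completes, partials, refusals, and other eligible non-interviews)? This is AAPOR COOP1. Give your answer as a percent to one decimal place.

Refusal or break-off = 23 + 299 = 322
Non-contacts = 14 + 326 = 340
Undetermined eligibility = 417 + 276 = 693
Ineligible = 227 + 39 = 266
Top = 938
Base = 938 + 156 + 322 + 78 = 1494
COOP1 = 938 / 1494 = 0.6278

62.8%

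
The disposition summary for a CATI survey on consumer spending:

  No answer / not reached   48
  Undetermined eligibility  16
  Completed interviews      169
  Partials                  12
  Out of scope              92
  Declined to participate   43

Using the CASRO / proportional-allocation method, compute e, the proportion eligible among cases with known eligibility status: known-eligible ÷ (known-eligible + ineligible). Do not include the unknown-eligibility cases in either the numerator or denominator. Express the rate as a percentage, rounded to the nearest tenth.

74.7%

Known eligible = 169 + 12 + 43 + 48 = 272
e = 272 / (272 + 92) = 272 / 364 = 0.7473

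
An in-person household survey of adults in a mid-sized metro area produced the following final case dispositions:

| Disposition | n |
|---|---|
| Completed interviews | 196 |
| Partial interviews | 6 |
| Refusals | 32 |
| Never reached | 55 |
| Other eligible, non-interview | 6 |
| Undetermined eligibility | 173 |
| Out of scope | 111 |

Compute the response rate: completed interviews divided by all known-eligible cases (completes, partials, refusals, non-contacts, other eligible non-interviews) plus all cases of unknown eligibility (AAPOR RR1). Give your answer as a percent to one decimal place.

41.9%

Top: 196
Base: 196 + 6 + 32 + 55 + 6 + 173 = 468
RR1 = 196 / 468 = 0.4188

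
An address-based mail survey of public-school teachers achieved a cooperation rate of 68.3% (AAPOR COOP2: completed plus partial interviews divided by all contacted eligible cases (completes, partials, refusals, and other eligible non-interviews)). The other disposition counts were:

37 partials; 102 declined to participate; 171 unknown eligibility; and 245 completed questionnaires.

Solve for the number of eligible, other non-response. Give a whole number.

Top = 245 + 37 = 282
COOP2 = 282 / D = 0.683
D = 282 / 0.683 = 412.9
Remaining denominator categories sum to 384
eligible, other non-response = 412.9 − 384 ≈ 29

29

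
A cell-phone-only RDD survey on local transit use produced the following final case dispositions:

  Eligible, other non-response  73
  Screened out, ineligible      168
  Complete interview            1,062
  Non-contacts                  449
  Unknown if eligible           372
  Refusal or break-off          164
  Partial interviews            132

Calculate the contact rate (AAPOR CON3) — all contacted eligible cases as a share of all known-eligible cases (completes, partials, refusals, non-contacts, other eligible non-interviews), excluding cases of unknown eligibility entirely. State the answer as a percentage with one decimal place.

Top = 1062 + 132 + 164 + 73 = 1431
Denom = 1062 + 132 + 164 + 449 + 73 = 1880
CON3 = 1431 / 1880 = 0.7612

76.1%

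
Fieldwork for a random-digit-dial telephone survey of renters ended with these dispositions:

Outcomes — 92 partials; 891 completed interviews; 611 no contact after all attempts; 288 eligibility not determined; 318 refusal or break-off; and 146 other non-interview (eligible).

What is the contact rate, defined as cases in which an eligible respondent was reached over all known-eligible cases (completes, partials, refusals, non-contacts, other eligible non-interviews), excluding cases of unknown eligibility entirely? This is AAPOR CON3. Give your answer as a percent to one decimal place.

70.3%

Num: 891 + 92 + 318 + 146 = 1447
Denominator: 891 + 92 + 318 + 611 + 146 = 2058
CON3 = 1447 / 2058 = 0.7031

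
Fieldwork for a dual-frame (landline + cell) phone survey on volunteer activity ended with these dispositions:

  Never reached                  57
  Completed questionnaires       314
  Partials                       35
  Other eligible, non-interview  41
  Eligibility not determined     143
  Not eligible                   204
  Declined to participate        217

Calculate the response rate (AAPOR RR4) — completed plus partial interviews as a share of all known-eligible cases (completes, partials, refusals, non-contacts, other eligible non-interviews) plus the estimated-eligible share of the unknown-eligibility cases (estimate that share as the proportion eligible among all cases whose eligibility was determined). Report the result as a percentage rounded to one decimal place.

45.1%

Numerator: 314 + 35 = 349
Known eligible: 314 + 35 + 217 + 57 + 41 = 664
e = 664 / (664 + 204) = 664 / 868 = 0.7650
Estimated eligible among unknowns: 0.7650 × 143 = 109.39
Denominator: 664 + 109.39 = 773.39
RR4 = 349 / 773.39 = 0.4513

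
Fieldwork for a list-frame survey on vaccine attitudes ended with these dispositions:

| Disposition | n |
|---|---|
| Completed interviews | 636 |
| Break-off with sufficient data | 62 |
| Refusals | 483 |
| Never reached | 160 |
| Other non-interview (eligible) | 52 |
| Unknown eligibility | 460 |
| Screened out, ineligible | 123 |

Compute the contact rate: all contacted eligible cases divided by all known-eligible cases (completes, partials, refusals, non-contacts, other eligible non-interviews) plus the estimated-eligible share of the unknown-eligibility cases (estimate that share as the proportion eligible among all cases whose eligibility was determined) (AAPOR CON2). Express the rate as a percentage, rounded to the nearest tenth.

67.9%

Top: 636 + 62 + 483 + 52 = 1233
Eligible (known): 636 + 62 + 483 + 160 + 52 = 1393
e = 1393 / (1393 + 123) = 1393 / 1516 = 0.9189
Estimated eligible among unknowns: 0.9189 × 460 = 422.69
Denom: 1393 + 422.69 = 1815.69
CON2 = 1233 / 1815.69 = 0.6791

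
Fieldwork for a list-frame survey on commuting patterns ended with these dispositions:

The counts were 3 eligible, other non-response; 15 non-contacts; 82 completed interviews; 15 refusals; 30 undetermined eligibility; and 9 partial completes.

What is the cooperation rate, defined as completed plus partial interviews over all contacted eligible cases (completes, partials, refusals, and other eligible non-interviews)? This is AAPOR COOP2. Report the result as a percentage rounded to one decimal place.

83.5%

Numerator → 82 + 9 = 91
Base → 82 + 9 + 15 + 3 = 109
COOP2 = 91 / 109 = 0.8349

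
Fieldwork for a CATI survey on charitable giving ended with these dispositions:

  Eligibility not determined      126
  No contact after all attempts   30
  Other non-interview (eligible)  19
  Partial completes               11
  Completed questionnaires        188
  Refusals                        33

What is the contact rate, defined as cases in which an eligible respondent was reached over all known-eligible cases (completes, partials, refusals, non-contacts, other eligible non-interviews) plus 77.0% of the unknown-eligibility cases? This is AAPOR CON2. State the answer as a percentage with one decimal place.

66.4%

Num = 188 + 11 + 33 + 19 = 251
Known eligible = 188 + 11 + 33 + 30 + 19 = 281
e × U = 0.7700 × 126 = 97.02
Denominator = 281 + 97.02 = 378.02
CON2 = 251 / 378.02 = 0.6640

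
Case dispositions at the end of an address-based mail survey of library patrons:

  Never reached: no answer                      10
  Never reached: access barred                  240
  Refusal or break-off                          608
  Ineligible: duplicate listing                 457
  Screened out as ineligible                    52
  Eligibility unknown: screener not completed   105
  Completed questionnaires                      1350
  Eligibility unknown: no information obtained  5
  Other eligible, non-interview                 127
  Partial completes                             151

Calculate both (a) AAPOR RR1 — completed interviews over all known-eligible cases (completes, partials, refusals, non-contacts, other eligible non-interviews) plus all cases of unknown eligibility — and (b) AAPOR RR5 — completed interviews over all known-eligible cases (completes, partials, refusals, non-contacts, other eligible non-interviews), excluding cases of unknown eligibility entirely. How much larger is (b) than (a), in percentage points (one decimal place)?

2.3

Never reached = 10 + 240 = 250
Eligibility not determined = 105 + 5 = 110
Ineligible = 52 + 457 = 509
Top → 1350
Base → 1350 + 151 + 608 + 250 + 127 + 110 = 2596
RR1 = 1350 / 2596 = 0.5200
Base → 1350 + 151 + 608 + 250 + 127 = 2486
RR5 = 1350 / 2486 = 0.5430
Difference = 54.30 − 52.00 = 2.30 percentage points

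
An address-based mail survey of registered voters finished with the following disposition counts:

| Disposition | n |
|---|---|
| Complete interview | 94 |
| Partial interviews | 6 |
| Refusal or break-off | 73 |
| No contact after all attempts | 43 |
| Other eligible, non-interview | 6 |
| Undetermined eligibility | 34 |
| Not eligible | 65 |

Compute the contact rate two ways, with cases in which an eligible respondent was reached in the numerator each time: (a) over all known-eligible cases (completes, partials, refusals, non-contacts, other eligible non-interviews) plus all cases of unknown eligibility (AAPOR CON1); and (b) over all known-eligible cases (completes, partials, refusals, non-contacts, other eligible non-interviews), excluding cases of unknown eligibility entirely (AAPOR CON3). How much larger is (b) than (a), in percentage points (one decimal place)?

10.7

Top = 94 + 6 + 73 + 6 = 179
Base = 94 + 6 + 73 + 43 + 6 + 34 = 256
CON1 = 179 / 256 = 0.6992
Base = 94 + 6 + 73 + 43 + 6 = 222
CON3 = 179 / 222 = 0.8063
Difference = 80.63 − 69.92 = 10.71 percentage points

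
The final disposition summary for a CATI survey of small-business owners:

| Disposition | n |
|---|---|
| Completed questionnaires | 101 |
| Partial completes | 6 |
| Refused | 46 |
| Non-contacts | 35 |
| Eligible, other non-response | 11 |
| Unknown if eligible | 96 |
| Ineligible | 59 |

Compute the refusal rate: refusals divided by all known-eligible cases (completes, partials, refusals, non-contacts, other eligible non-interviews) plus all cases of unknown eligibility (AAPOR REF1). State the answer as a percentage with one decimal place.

Num: 46
Denom: 101 + 6 + 46 + 35 + 11 + 96 = 295
REF1 = 46 / 295 = 0.1559

15.6%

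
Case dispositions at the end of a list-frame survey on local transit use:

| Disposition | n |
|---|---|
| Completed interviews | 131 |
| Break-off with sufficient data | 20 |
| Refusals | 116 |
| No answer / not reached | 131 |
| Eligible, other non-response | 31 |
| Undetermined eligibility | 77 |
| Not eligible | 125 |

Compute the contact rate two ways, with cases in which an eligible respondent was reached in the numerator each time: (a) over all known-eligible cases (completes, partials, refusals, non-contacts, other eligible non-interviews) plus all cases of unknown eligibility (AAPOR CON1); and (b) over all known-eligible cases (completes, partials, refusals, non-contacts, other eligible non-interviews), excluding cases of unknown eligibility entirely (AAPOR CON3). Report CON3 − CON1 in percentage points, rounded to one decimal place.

10.6

Top = 131 + 20 + 116 + 31 = 298
Denominator = 131 + 20 + 116 + 131 + 31 + 77 = 506
CON1 = 298 / 506 = 0.5889
Denominator = 131 + 20 + 116 + 131 + 31 = 429
CON3 = 298 / 429 = 0.6946
Difference = 69.46 − 58.89 = 10.57 percentage points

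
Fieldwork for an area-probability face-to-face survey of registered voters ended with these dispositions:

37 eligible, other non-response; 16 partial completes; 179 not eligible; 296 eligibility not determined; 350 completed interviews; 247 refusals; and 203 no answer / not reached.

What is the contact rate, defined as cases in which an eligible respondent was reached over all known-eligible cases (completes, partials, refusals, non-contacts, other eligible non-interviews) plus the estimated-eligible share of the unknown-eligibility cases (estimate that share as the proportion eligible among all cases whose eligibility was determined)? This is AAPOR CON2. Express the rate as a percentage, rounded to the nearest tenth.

59.2%

Numerator: 350 + 16 + 247 + 37 = 650
Known eligible: 350 + 16 + 247 + 203 + 37 = 853
e = 853 / (853 + 179) = 853 / 1032 = 0.8266
Estimated eligible among unknowns: 0.8266 × 296 = 244.67
Denom: 853 + 244.67 = 1097.67
CON2 = 650 / 1097.67 = 0.5922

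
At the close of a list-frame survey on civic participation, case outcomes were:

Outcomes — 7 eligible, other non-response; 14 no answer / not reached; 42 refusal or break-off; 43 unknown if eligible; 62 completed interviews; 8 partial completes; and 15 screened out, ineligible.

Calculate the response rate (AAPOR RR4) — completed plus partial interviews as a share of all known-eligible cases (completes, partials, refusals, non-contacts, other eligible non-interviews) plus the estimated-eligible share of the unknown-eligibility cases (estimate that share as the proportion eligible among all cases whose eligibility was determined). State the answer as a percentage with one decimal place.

Num → 62 + 8 = 70
Determined eligible → 62 + 8 + 42 + 14 + 7 = 133
e = 133 / (133 + 15) = 133 / 148 = 0.8986
Estimated eligible among unknowns → 0.8986 × 43 = 38.64
Base → 133 + 38.64 = 171.64
RR4 = 70 / 171.64 = 0.4078

40.8%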